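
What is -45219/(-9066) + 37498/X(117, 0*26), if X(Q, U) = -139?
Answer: -111223809/420058 ≈ -264.78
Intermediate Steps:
-45219/(-9066) + 37498/X(117, 0*26) = -45219/(-9066) + 37498/(-139) = -45219*(-1/9066) + 37498*(-1/139) = 15073/3022 - 37498/139 = -111223809/420058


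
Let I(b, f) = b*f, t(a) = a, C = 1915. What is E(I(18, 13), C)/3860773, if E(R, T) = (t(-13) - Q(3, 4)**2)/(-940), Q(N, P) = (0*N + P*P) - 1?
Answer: 17/259223330 ≈ 6.5580e-8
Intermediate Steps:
Q(N, P) = -1 + P**2 (Q(N, P) = (0 + P**2) - 1 = P**2 - 1 = -1 + P**2)
E(R, T) = 119/470 (E(R, T) = (-13 - (-1 + 4**2)**2)/(-940) = (-13 - (-1 + 16)**2)*(-1/940) = (-13 - 1*15**2)*(-1/940) = (-13 - 1*225)*(-1/940) = (-13 - 225)*(-1/940) = -238*(-1/940) = 119/470)
E(I(18, 13), C)/3860773 = (119/470)/3860773 = (119/470)*(1/3860773) = 17/259223330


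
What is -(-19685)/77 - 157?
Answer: 7596/77 ≈ 98.649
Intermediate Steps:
-(-19685)/77 - 157 = -155*(-127/77) - 157 = 19685/77 - 157 = 7596/77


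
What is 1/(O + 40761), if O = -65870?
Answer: -1/25109 ≈ -3.9826e-5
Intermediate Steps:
1/(O + 40761) = 1/(-65870 + 40761) = 1/(-25109) = -1/25109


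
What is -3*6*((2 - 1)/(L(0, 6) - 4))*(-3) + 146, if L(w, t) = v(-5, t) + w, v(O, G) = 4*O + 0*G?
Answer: 575/4 ≈ 143.75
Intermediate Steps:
v(O, G) = 4*O (v(O, G) = 4*O + 0 = 4*O)
L(w, t) = -20 + w (L(w, t) = 4*(-5) + w = -20 + w)
-3*6*((2 - 1)/(L(0, 6) - 4))*(-3) + 146 = -3*6*((2 - 1)/((-20 + 0) - 4))*(-3) + 146 = -3*6*(1/(-20 - 4))*(-3) + 146 = -3*6*(1/(-24))*(-3) + 146 = -3*6*(1*(-1/24))*(-3) + 146 = -3*6*(-1/24)*(-3) + 146 = -(-3)*(-3)/4 + 146 = -3*3/4 + 146 = -9/4 + 146 = 575/4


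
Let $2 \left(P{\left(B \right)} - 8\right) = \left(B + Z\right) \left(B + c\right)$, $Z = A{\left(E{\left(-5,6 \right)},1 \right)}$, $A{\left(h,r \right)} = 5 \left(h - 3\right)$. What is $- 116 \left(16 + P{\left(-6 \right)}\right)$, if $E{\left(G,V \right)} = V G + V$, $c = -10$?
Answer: $-133632$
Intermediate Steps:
$E{\left(G,V \right)} = V + G V$ ($E{\left(G,V \right)} = G V + V = V + G V$)
$A{\left(h,r \right)} = -15 + 5 h$ ($A{\left(h,r \right)} = 5 \left(-3 + h\right) = -15 + 5 h$)
$Z = -135$ ($Z = -15 + 5 \cdot 6 \left(1 - 5\right) = -15 + 5 \cdot 6 \left(-4\right) = -15 + 5 \left(-24\right) = -15 - 120 = -135$)
$P{\left(B \right)} = 8 + \frac{\left(-135 + B\right) \left(-10 + B\right)}{2}$ ($P{\left(B \right)} = 8 + \frac{\left(B - 135\right) \left(B - 10\right)}{2} = 8 + \frac{\left(-135 + B\right) \left(-10 + B\right)}{2}$)
$- 116 \left(16 + P{\left(-6 \right)}\right) = - 116 \left(16 + \left(683 + \frac{\left(-6\right)^{2}}{2} - -435\right)\right) = - 116 \left(16 + \left(683 + \frac{1}{2} \cdot 36 + 435\right)\right) = - 116 \left(16 + \left(683 + 18 + 435\right)\right) = - 116 \left(16 + 1136\right) = \left(-116\right) 1152 = -133632$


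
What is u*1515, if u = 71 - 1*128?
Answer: -86355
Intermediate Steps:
u = -57 (u = 71 - 128 = -57)
u*1515 = -57*1515 = -86355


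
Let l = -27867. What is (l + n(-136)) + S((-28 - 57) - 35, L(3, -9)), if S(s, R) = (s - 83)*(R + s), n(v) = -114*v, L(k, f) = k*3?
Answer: 10170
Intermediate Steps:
L(k, f) = 3*k
S(s, R) = (-83 + s)*(R + s)
(l + n(-136)) + S((-28 - 57) - 35, L(3, -9)) = (-27867 - 114*(-136)) + (((-28 - 57) - 35)² - 249*3 - 83*((-28 - 57) - 35) + (3*3)*((-28 - 57) - 35)) = (-27867 + 15504) + ((-85 - 35)² - 83*9 - 83*(-85 - 35) + 9*(-85 - 35)) = -12363 + ((-120)² - 747 - 83*(-120) + 9*(-120)) = -12363 + (14400 - 747 + 9960 - 1080) = -12363 + 22533 = 10170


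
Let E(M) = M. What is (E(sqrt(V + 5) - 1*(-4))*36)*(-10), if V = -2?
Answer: -1440 - 360*sqrt(3) ≈ -2063.5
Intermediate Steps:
(E(sqrt(V + 5) - 1*(-4))*36)*(-10) = ((sqrt(-2 + 5) - 1*(-4))*36)*(-10) = ((sqrt(3) + 4)*36)*(-10) = ((4 + sqrt(3))*36)*(-10) = (144 + 36*sqrt(3))*(-10) = -1440 - 360*sqrt(3)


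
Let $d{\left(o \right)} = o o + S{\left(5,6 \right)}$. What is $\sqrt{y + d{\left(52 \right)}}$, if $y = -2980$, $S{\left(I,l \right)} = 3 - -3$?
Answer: $3 i \sqrt{30} \approx 16.432 i$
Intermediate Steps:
$S{\left(I,l \right)} = 6$ ($S{\left(I,l \right)} = 3 + 3 = 6$)
$d{\left(o \right)} = 6 + o^{2}$ ($d{\left(o \right)} = o o + 6 = o^{2} + 6 = 6 + o^{2}$)
$\sqrt{y + d{\left(52 \right)}} = \sqrt{-2980 + \left(6 + 52^{2}\right)} = \sqrt{-2980 + \left(6 + 2704\right)} = \sqrt{-2980 + 2710} = \sqrt{-270} = 3 i \sqrt{30}$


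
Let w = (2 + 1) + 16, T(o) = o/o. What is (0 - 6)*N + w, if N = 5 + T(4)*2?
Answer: -23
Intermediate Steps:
T(o) = 1
N = 7 (N = 5 + 1*2 = 5 + 2 = 7)
w = 19 (w = 3 + 16 = 19)
(0 - 6)*N + w = (0 - 6)*7 + 19 = -6*7 + 19 = -42 + 19 = -23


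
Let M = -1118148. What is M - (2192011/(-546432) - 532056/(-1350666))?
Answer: -15282282321148523/13667539328 ≈ -1.1181e+6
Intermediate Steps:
M - (2192011/(-546432) - 532056/(-1350666)) = -1118148 - (2192011/(-546432) - 532056/(-1350666)) = -1118148 - (2192011*(-1/546432) - 532056*(-1/1350666)) = -1118148 - (-2192011/546432 + 88676/225111) = -1118148 - 1*(-49443376021/13667539328) = -1118148 + 49443376021/13667539328 = -15282282321148523/13667539328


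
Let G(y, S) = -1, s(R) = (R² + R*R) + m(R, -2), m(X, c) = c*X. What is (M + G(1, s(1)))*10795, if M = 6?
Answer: 53975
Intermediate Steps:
m(X, c) = X*c
s(R) = -2*R + 2*R² (s(R) = (R² + R*R) + R*(-2) = (R² + R²) - 2*R = 2*R² - 2*R = -2*R + 2*R²)
(M + G(1, s(1)))*10795 = (6 - 1)*10795 = 5*10795 = 53975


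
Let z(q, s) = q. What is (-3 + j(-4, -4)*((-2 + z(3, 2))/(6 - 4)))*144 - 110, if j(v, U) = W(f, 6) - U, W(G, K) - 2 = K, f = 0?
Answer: 322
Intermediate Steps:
W(G, K) = 2 + K
j(v, U) = 8 - U (j(v, U) = (2 + 6) - U = 8 - U)
(-3 + j(-4, -4)*((-2 + z(3, 2))/(6 - 4)))*144 - 110 = (-3 + (8 - 1*(-4))*((-2 + 3)/(6 - 4)))*144 - 110 = (-3 + (8 + 4)*(1/2))*144 - 110 = (-3 + 12*(1*(½)))*144 - 110 = (-3 + 12*(½))*144 - 110 = (-3 + 6)*144 - 110 = 3*144 - 110 = 432 - 110 = 322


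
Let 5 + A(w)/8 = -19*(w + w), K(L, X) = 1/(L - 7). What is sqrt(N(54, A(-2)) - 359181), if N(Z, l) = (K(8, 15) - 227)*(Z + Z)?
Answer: 3*I*sqrt(42621) ≈ 619.35*I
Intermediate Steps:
K(L, X) = 1/(-7 + L)
A(w) = -40 - 304*w (A(w) = -40 + 8*(-19*(w + w)) = -40 + 8*(-38*w) = -40 - 304*w)
N(Z, l) = -452*Z (N(Z, l) = (1/(-7 + 8) - 227)*(Z + Z) = (1/1 - 227)*(2*Z) = (1 - 227)*(2*Z) = -452*Z)
sqrt(N(54, A(-2)) - 359181) = sqrt(-452*54 - 359181) = sqrt(-24408 - 359181) = sqrt(-383589) = 3*I*sqrt(42621)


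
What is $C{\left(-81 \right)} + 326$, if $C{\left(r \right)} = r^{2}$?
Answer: $6887$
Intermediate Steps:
$C{\left(-81 \right)} + 326 = \left(-81\right)^{2} + 326 = 6561 + 326 = 6887$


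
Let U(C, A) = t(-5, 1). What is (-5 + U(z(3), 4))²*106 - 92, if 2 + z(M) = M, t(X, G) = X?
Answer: 10508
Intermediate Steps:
z(M) = -2 + M
U(C, A) = -5
(-5 + U(z(3), 4))²*106 - 92 = (-5 - 5)²*106 - 92 = (-10)²*106 - 92 = 100*106 - 92 = 10600 - 92 = 10508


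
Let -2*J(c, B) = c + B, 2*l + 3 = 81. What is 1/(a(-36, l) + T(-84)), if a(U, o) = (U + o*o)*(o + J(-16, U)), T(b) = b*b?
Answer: 1/103581 ≈ 9.6543e-6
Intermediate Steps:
l = 39 (l = -3/2 + (½)*81 = -3/2 + 81/2 = 39)
T(b) = b²
J(c, B) = -B/2 - c/2 (J(c, B) = -(c + B)/2 = -(B + c)/2 = -B/2 - c/2)
a(U, o) = (U + o²)*(8 + o - U/2) (a(U, o) = (U + o*o)*(o + (-U/2 - ½*(-16))) = (U + o²)*(o + (-U/2 + 8)) = (U + o²)*(o + (8 - U/2)) = (U + o²)*(8 + o - U/2))
1/(a(-36, l) + T(-84)) = 1/((39³ - 36*39 + (½)*39²*(16 - 1*(-36)) - ½*(-36)*(-16 - 36)) + (-84)²) = 1/((59319 - 1404 + (½)*1521*(16 + 36) - ½*(-36)*(-52)) + 7056) = 1/((59319 - 1404 + (½)*1521*52 - 936) + 7056) = 1/((59319 - 1404 + 39546 - 936) + 7056) = 1/(96525 + 7056) = 1/103581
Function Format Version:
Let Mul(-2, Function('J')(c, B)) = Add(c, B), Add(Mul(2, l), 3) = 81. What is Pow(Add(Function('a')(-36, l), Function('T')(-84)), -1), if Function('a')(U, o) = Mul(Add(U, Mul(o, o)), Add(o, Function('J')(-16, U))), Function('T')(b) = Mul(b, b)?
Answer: Rational(1, 103581) ≈ 9.6543e-6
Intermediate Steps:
l = 39 (l = Add(Rational(-3, 2), Mul(Rational(1, 2), 81)) = Add(Rational(-3, 2), Rational(81, 2)) = 39)
Function('T')(b) = Pow(b, 2)
Function('J')(c, B) = Add(Mul(Rational(-1, 2), B), Mul(Rational(-1, 2), c)) (Function('J')(c, B) = Mul(Rational(-1, 2), Add(c, B)) = Mul(Rational(-1, 2), Add(B, c)) = Add(Mul(Rational(-1, 2), B), Mul(Rational(-1, 2), c)))
Function('a')(U, o) = Mul(Add(U, Pow(o, 2)), Add(8, o, Mul(Rational(-1, 2), U))) (Function('a')(U, o) = Mul(Add(U, Mul(o, o)), Add(o, Add(Mul(Rational(-1, 2), U), Mul(Rational(-1, 2), -16)))) = Mul(Add(U, Pow(o, 2)), Add(o, Add(Mul(Rational(-1, 2), U), 8))) = Mul(Add(U, Pow(o, 2)), Add(o, Add(8, Mul(Rational(-1, 2), U)))) = Mul(Add(U, Pow(o, 2)), Add(8, o, Mul(Rational(-1, 2), U))))
Pow(Add(Function('a')(-36, l), Function('T')(-84)), -1) = Pow(Add(Add(Pow(39, 3), Mul(-36, 39), Mul(Rational(1, 2), Pow(39, 2), Add(16, Mul(-1, -36))), Mul(Rational(-1, 2), -36, Add(-16, -36))), Pow(-84, 2)), -1) = Pow(Add(Add(59319, -1404, Mul(Rational(1, 2), 1521, Add(16, 36)), Mul(Rational(-1, 2), -36, -52)), 7056), -1) = Pow(Add(Add(59319, -1404, Mul(Rational(1, 2), 1521, 52), -936), 7056), -1) = Pow(Add(Add(59319, -1404, 39546, -936), 7056), -1) = Pow(Add(96525, 7056), -1) = Pow(103581, -1) = Rational(1, 103581)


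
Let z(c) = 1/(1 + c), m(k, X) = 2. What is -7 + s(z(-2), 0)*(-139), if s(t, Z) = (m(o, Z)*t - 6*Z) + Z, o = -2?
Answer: 271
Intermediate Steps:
s(t, Z) = -5*Z + 2*t (s(t, Z) = (2*t - 6*Z) + Z = (-6*Z + 2*t) + Z = -5*Z + 2*t)
-7 + s(z(-2), 0)*(-139) = -7 + (-5*0 + 2/(1 - 2))*(-139) = -7 + (0 + 2/(-1))*(-139) = -7 + (0 + 2*(-1))*(-139) = -7 + (0 - 2)*(-139) = -7 - 2*(-139) = -7 + 278 = 271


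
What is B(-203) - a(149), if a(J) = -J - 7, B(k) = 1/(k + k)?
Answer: 63335/406 ≈ 156.00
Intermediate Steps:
B(k) = 1/(2*k)
a(J) = -7 - J
B(-203) - a(149) = (1/2)/(-203) - (-7 - 1*149) = (1/2)*(-1/203) - (-7 - 149) = -1/406 - 1*(-156) = -1/406 + 156 = 63335/406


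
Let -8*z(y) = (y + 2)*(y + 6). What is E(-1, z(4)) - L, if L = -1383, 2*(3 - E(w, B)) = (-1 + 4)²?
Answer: 2763/2 ≈ 1381.5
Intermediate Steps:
z(y) = -(2 + y)*(6 + y)/8 (z(y) = -(y + 2)*(y + 6)/8 = -(2 + y)*(6 + y)/8)
E(w, B) = -3/2 (E(w, B) = 3 - (-1 + 4)²/2 = 3 - ½*3² = 3 - ½*9 = 3 - 9/2 = -3/2)
E(-1, z(4)) - L = -3/2 - 1*(-1383) = -3/2 + 1383 = 2763/2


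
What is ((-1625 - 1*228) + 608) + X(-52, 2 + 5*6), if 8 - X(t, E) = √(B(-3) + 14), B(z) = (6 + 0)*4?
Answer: -1237 - √38 ≈ -1243.2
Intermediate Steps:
B(z) = 24 (B(z) = 6*4 = 24)
X(t, E) = 8 - √38 (X(t, E) = 8 - √(24 + 14) = 8 - √38)
((-1625 - 1*228) + 608) + X(-52, 2 + 5*6) = ((-1625 - 1*228) + 608) + (8 - √38) = ((-1625 - 228) + 608) + (8 - √38) = (-1853 + 608) + (8 - √38) = -1245 + (8 - √38) = -1237 - √38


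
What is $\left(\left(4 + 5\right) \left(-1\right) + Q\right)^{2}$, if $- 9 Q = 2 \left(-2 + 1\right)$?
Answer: $\frac{6241}{81} \approx 77.049$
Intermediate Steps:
$Q = \frac{2}{9}$ ($Q = - \frac{2 \left(-2 + 1\right)}{9} = - \frac{2 \left(-1\right)}{9} = \left(- \frac{1}{9}\right) \left(-2\right) = \frac{2}{9} \approx 0.22222$)
$\left(\left(4 + 5\right) \left(-1\right) + Q\right)^{2} = \left(\left(4 + 5\right) \left(-1\right) + \frac{2}{9}\right)^{2} = \left(9 \left(-1\right) + \frac{2}{9}\right)^{2} = \left(-9 + \frac{2}{9}\right)^{2} = \left(- \frac{79}{9}\right)^{2} = \frac{6241}{81}$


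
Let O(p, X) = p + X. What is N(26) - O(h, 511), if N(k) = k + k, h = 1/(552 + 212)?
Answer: -350677/764 ≈ -459.00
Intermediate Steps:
h = 1/764 ≈ 0.0013089
N(k) = 2*k
O(p, X) = X + p
N(26) - O(h, 511) = 2*26 - (511 + 1/764) = 52 - 1*390405/764 = 52 - 390405/764 = -350677/764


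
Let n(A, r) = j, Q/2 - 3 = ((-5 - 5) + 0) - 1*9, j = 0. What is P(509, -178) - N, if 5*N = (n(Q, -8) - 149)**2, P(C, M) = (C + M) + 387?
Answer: -18611/5 ≈ -3722.2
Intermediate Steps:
Q = -32 (Q = 6 + 2*(((-5 - 5) + 0) - 1*9) = 6 + 2*((-10 + 0) - 9) = 6 + 2*(-10 - 9) = 6 + 2*(-19) = 6 - 38 = -32)
n(A, r) = 0
P(C, M) = 387 + C + M
N = 22201/5 (N = (0 - 149)**2/5 = (1/5)*(-149)**2 = (1/5)*22201 = 22201/5 ≈ 4440.2)
P(509, -178) - N = (387 + 509 - 178) - 1*22201/5 = 718 - 22201/5 = -18611/5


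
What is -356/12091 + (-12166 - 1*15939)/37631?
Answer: -32110381/41363311 ≈ -0.77630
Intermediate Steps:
-356/12091 + (-12166 - 1*15939)/37631 = -356*1/12091 + (-12166 - 15939)*(1/37631) = -356/12091 - 28105*1/37631 = -356/12091 - 2555/3421 = -32110381/41363311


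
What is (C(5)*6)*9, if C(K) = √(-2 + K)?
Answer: 54*√3 ≈ 93.531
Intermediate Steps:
(C(5)*6)*9 = (√(-2 + 5)*6)*9 = (√3*6)*9 = (6*√3)*9 = 54*√3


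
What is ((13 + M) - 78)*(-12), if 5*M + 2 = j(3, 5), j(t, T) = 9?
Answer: 3816/5 ≈ 763.20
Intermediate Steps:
M = 7/5 (M = -⅖ + (⅕)*9 = -⅖ + 9/5 = 7/5 ≈ 1.4000)
((13 + M) - 78)*(-12) = ((13 + 7/5) - 78)*(-12) = (72/5 - 78)*(-12) = -318/5*(-12) = 3816/5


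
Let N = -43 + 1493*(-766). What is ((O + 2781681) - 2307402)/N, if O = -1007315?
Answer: 76148/163383 ≈ 0.46607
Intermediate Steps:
N = -1143681 (N = -43 - 1143638 = -1143681)
((O + 2781681) - 2307402)/N = ((-1007315 + 2781681) - 2307402)/(-1143681) = (1774366 - 2307402)*(-1/1143681) = -533036*(-1/1143681) = 76148/163383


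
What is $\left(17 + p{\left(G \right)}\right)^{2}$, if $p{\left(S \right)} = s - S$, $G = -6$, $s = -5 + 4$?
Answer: $484$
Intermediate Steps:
$s = -1$
$p{\left(S \right)} = -1 - S$
$\left(17 + p{\left(G \right)}\right)^{2} = \left(17 - -5\right)^{2} = \left(17 + \left(-1 + 6\right)\right)^{2} = \left(17 + 5\right)^{2} = 22^{2} = 484$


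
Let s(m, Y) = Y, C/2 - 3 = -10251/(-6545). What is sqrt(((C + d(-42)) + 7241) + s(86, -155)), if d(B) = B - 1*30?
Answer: 3*sqrt(115667090)/385 ≈ 83.804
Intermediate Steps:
d(B) = -30 + B (d(B) = B - 30 = -30 + B)
C = 3516/385 (C = 6 + 2*(-10251/(-6545)) = 6 + 2*(-10251*(-1/6545)) = 6 + 2*(603/385) = 6 + 1206/385 = 3516/385 ≈ 9.1325)
sqrt(((C + d(-42)) + 7241) + s(86, -155)) = sqrt(((3516/385 + (-30 - 42)) + 7241) - 155) = sqrt(((3516/385 - 72) + 7241) - 155) = sqrt((-24204/385 + 7241) - 155) = sqrt(2763581/385 - 155) = sqrt(2703906/385) = 3*sqrt(115667090)/385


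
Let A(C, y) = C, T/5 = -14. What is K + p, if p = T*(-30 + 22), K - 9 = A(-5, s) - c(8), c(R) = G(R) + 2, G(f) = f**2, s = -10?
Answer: 498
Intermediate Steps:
T = -70 (T = 5*(-14) = -70)
c(R) = 2 + R**2 (c(R) = R**2 + 2 = 2 + R**2)
K = -62 (K = 9 + (-5 - (2 + 8**2)) = 9 + (-5 - (2 + 64)) = 9 + (-5 - 1*66) = 9 + (-5 - 66) = 9 - 71 = -62)
p = 560 (p = -70*(-30 + 22) = -70*(-8) = 560)
K + p = -62 + 560 = 498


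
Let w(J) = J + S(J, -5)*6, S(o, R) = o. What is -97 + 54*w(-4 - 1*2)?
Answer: -2365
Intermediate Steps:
w(J) = 7*J (w(J) = J + J*6 = J + 6*J = 7*J)
-97 + 54*w(-4 - 1*2) = -97 + 54*(7*(-4 - 1*2)) = -97 + 54*(7*(-4 - 2)) = -97 + 54*(7*(-6)) = -97 + 54*(-42) = -97 - 2268 = -2365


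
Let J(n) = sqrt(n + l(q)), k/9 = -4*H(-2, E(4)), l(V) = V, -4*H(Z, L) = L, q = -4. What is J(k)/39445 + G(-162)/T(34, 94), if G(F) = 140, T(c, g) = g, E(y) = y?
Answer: 70/47 + 4*sqrt(2)/39445 ≈ 1.4895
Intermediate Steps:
H(Z, L) = -L/4
k = 36 (k = 9*(-(-1)*4) = 9*(-4*(-1)) = 9*4 = 36)
J(n) = sqrt(-4 + n) (J(n) = sqrt(n - 4) = sqrt(-4 + n))
J(k)/39445 + G(-162)/T(34, 94) = sqrt(-4 + 36)/39445 + 140/94 = sqrt(32)*(1/39445) + 140*(1/94) = (4*sqrt(2))*(1/39445) + 70/47 = 4*sqrt(2)/39445 + 70/47 = 70/47 + 4*sqrt(2)/39445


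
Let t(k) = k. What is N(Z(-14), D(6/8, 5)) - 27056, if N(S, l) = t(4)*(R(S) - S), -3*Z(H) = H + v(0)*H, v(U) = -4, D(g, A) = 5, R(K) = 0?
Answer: -27000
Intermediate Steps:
Z(H) = H (Z(H) = -(H - 4*H)/3 = -(-1)*H = H)
N(S, l) = -4*S (N(S, l) = 4*(0 - S) = 4*(-S) = -4*S)
N(Z(-14), D(6/8, 5)) - 27056 = -4*(-14) - 27056 = 56 - 27056 = -27000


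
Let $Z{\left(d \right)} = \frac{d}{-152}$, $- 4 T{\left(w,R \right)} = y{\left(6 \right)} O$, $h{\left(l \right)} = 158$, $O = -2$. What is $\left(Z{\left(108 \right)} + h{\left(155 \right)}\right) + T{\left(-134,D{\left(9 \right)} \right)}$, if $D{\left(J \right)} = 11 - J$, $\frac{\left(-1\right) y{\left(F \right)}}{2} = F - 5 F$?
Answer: $\frac{6889}{38} \approx 181.29$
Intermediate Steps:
$y{\left(F \right)} = 8 F$ ($y{\left(F \right)} = - 2 \left(F - 5 F\right) = - 2 \left(- 4 F\right) = 8 F$)
$T{\left(w,R \right)} = 24$ ($T{\left(w,R \right)} = - \frac{8 \cdot 6 \left(-2\right)}{4} = - \frac{48 \left(-2\right)}{4} = \left(- \frac{1}{4}\right) \left(-96\right) = 24$)
$Z{\left(d \right)} = - \frac{d}{152}$ ($Z{\left(d \right)} = d \left(- \frac{1}{152}\right) = - \frac{d}{152}$)
$\left(Z{\left(108 \right)} + h{\left(155 \right)}\right) + T{\left(-134,D{\left(9 \right)} \right)} = \left(\left(- \frac{1}{152}\right) 108 + 158\right) + 24 = \left(- \frac{27}{38} + 158\right) + 24 = \frac{5977}{38} + 24 = \frac{6889}{38}$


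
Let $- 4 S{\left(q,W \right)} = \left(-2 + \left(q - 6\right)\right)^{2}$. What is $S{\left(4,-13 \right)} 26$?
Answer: $-104$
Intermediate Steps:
$S{\left(q,W \right)} = - \frac{\left(-8 + q\right)^{2}}{4}$ ($S{\left(q,W \right)} = - \frac{\left(-2 + \left(q - 6\right)\right)^{2}}{4} = - \frac{\left(-2 + \left(-6 + q\right)\right)^{2}}{4} = - \frac{\left(-8 + q\right)^{2}}{4}$)
$S{\left(4,-13 \right)} 26 = - \frac{\left(-8 + 4\right)^{2}}{4} \cdot 26 = - \frac{\left(-4\right)^{2}}{4} \cdot 26 = \left(- \frac{1}{4}\right) 16 \cdot 26 = \left(-4\right) 26 = -104$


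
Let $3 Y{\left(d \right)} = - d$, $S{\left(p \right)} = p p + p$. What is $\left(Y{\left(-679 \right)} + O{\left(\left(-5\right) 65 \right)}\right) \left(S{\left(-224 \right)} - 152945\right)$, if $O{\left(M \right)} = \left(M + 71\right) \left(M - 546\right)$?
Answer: $-22808864111$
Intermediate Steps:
$S{\left(p \right)} = p + p^{2}$ ($S{\left(p \right)} = p^{2} + p = p + p^{2}$)
$O{\left(M \right)} = \left(-546 + M\right) \left(71 + M\right)$ ($O{\left(M \right)} = \left(71 + M\right) \left(-546 + M\right) = \left(-546 + M\right) \left(71 + M\right)$)
$Y{\left(d \right)} = - \frac{d}{3}$ ($Y{\left(d \right)} = \frac{\left(-1\right) d}{3} = - \frac{d}{3}$)
$\left(Y{\left(-679 \right)} + O{\left(\left(-5\right) 65 \right)}\right) \left(S{\left(-224 \right)} - 152945\right) = \left(\left(- \frac{1}{3}\right) \left(-679\right) - \left(38766 - 105625 + 475 \left(-5\right) 65\right)\right) \left(- 224 \left(1 - 224\right) - 152945\right) = \left(\frac{679}{3} - \left(-115609 - 105625\right)\right) \left(\left(-224\right) \left(-223\right) - 152945\right) = \left(\frac{679}{3} + \left(-38766 + 105625 + 154375\right)\right) \left(49952 - 152945\right) = \left(\frac{679}{3} + 221234\right) \left(-102993\right) = \frac{664381}{3} \left(-102993\right) = -22808864111$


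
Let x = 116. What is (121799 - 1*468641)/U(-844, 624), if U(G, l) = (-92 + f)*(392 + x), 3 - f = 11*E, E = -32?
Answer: -173421/66802 ≈ -2.5960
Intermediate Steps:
f = 355 (f = 3 - 11*(-32) = 3 - 1*(-352) = 3 + 352 = 355)
U(G, l) = 133604 (U(G, l) = (-92 + 355)*(392 + 116) = 263*508 = 133604)
(121799 - 1*468641)/U(-844, 624) = (121799 - 1*468641)/133604 = (121799 - 468641)*(1/133604) = -346842*1/133604 = -173421/66802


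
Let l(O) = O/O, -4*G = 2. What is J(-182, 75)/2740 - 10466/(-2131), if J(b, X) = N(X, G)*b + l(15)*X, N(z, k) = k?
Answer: 14515293/2919470 ≈ 4.9719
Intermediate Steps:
G = -1/2 (G = -1/4*2 = -1/2 ≈ -0.50000)
l(O) = 1
J(b, X) = X - b/2 (J(b, X) = -b/2 + 1*X = -b/2 + X = X - b/2)
J(-182, 75)/2740 - 10466/(-2131) = (75 - 1/2*(-182))/2740 - 10466/(-2131) = (75 + 91)*(1/2740) - 10466*(-1/2131) = 166*(1/2740) + 10466/2131 = 83/1370 + 10466/2131 = 14515293/2919470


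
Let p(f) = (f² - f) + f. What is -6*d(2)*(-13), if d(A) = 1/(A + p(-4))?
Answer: 13/3 ≈ 4.3333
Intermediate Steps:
p(f) = f²
d(A) = 1/(16 + A) (d(A) = 1/(A + (-4)²) = 1/(A + 16) = 1/(16 + A))
-6*d(2)*(-13) = -6/(16 + 2)*(-13) = -6/18*(-13) = -6*1/18*(-13) = -⅓*(-13) = 13/3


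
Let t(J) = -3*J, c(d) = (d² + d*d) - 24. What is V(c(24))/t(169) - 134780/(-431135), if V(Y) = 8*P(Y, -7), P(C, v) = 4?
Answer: 474236/1900743 ≈ 0.24950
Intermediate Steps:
c(d) = -24 + 2*d² (c(d) = (d² + d²) - 24 = 2*d² - 24 = -24 + 2*d²)
V(Y) = 32 (V(Y) = 8*4 = 32)
V(c(24))/t(169) - 134780/(-431135) = 32/((-3*169)) - 134780/(-431135) = 32/(-507) - 134780*(-1/431135) = 32*(-1/507) + 1172/3749 = -32/507 + 1172/3749 = 474236/1900743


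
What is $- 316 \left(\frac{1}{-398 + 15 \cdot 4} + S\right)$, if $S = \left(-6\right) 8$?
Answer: $\frac{2563550}{169} \approx 15169.0$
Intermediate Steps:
$S = -48$
$- 316 \left(\frac{1}{-398 + 15 \cdot 4} + S\right) = - 316 \left(\frac{1}{-398 + 15 \cdot 4} - 48\right) = - 316 \left(\frac{1}{-398 + 60} - 48\right) = - 316 \left(\frac{1}{-338} - 48\right) = - 316 \left(- \frac{1}{338} - 48\right) = \left(-316\right) \left(- \frac{16225}{338}\right) = \frac{2563550}{169}$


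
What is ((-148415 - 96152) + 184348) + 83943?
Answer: 23724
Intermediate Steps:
((-148415 - 96152) + 184348) + 83943 = (-244567 + 184348) + 83943 = -60219 + 83943 = 23724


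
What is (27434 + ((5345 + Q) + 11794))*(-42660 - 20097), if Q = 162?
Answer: -2807434395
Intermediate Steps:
(27434 + ((5345 + Q) + 11794))*(-42660 - 20097) = (27434 + ((5345 + 162) + 11794))*(-42660 - 20097) = (27434 + (5507 + 11794))*(-62757) = (27434 + 17301)*(-62757) = 44735*(-62757) = -2807434395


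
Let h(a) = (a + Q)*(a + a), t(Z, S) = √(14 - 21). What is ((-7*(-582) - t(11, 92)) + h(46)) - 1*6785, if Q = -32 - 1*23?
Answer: -3539 - I*√7 ≈ -3539.0 - 2.6458*I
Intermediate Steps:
Q = -55 (Q = -32 - 23 = -55)
t(Z, S) = I*√7 (t(Z, S) = √(-7) = I*√7)
h(a) = 2*a*(-55 + a) (h(a) = (a - 55)*(a + a) = (-55 + a)*(2*a) = 2*a*(-55 + a))
((-7*(-582) - t(11, 92)) + h(46)) - 1*6785 = ((-7*(-582) - I*√7) + 2*46*(-55 + 46)) - 1*6785 = ((4074 - I*√7) + 2*46*(-9)) - 6785 = ((4074 - I*√7) - 828) - 6785 = (3246 - I*√7) - 6785 = -3539 - I*√7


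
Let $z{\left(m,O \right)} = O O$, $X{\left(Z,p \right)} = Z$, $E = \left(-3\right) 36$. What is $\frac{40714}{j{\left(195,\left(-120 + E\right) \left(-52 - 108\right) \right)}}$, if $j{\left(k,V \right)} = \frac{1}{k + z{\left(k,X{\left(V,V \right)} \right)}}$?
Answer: $54181808284830$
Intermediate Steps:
$E = -108$
$z{\left(m,O \right)} = O^{2}$
$j{\left(k,V \right)} = \frac{1}{k + V^{2}}$
$\frac{40714}{j{\left(195,\left(-120 + E\right) \left(-52 - 108\right) \right)}} = \frac{40714}{\frac{1}{195 + \left(\left(-120 - 108\right) \left(-52 - 108\right)\right)^{2}}} = \frac{40714}{\frac{1}{195 + \left(\left(-228\right) \left(-160\right)\right)^{2}}} = \frac{40714}{\frac{1}{195 + 36480^{2}}} = \frac{40714}{\frac{1}{195 + 1330790400}} = \frac{40714}{\frac{1}{1330790595}} = 40714 \frac{1}{\frac{1}{1330790595}} = 40714 \cdot 1330790595 = 54181808284830$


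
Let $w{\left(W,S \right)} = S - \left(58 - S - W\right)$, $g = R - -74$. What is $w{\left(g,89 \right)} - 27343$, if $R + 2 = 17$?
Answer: $-27134$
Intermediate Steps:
$R = 15$ ($R = -2 + 17 = 15$)
$g = 89$ ($g = 15 - -74 = 15 + 74 = 89$)
$w{\left(W,S \right)} = -58 + W + 2 S$ ($w{\left(W,S \right)} = S - \left(58 - S - W\right) = S + \left(-58 + S + W\right) = -58 + W + 2 S$)
$w{\left(g,89 \right)} - 27343 = \left(-58 + 89 + 2 \cdot 89\right) - 27343 = \left(-58 + 89 + 178\right) - 27343 = 209 - 27343 = -27134$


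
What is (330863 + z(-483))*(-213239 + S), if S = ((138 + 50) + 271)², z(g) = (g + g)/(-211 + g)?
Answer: -293683836752/347 ≈ -8.4635e+8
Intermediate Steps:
z(g) = 2*g/(-211 + g) (z(g) = (2*g)/(-211 + g) = 2*g/(-211 + g))
S = 210681 (S = (188 + 271)² = 459² = 210681)
(330863 + z(-483))*(-213239 + S) = (330863 + 2*(-483)/(-211 - 483))*(-213239 + 210681) = (330863 + 2*(-483)/(-694))*(-2558) = (330863 + 2*(-483)*(-1/694))*(-2558) = (330863 + 483/347)*(-2558) = (114809944/347)*(-2558) = -293683836752/347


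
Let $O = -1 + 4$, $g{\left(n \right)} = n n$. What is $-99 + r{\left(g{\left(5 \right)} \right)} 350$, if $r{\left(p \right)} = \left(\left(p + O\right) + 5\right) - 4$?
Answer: $10051$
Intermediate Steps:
$g{\left(n \right)} = n^{2}$
$O = 3$
$r{\left(p \right)} = 4 + p$ ($r{\left(p \right)} = \left(\left(p + 3\right) + 5\right) - 4 = \left(\left(3 + p\right) + 5\right) - 4 = \left(8 + p\right) - 4 = 4 + p$)
$-99 + r{\left(g{\left(5 \right)} \right)} 350 = -99 + \left(4 + 5^{2}\right) 350 = -99 + \left(4 + 25\right) 350 = -99 + 29 \cdot 350 = -99 + 10150 = 10051$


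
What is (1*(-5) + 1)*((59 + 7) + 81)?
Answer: -588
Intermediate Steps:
(1*(-5) + 1)*((59 + 7) + 81) = (-5 + 1)*(66 + 81) = -4*147 = -588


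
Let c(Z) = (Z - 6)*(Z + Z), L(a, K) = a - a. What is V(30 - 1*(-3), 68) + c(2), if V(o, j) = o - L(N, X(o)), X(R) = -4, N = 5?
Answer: 17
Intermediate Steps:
L(a, K) = 0
c(Z) = 2*Z*(-6 + Z) (c(Z) = (-6 + Z)*(2*Z) = 2*Z*(-6 + Z))
V(o, j) = o (V(o, j) = o - 1*0 = o + 0 = o)
V(30 - 1*(-3), 68) + c(2) = (30 - 1*(-3)) + 2*2*(-6 + 2) = (30 + 3) + 2*2*(-4) = 33 - 16 = 17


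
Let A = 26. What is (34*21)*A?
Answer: 18564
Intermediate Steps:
(34*21)*A = (34*21)*26 = 714*26 = 18564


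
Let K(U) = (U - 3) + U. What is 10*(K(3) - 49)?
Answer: -460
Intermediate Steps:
K(U) = -3 + 2*U (K(U) = (-3 + U) + U = -3 + 2*U)
10*(K(3) - 49) = 10*((-3 + 2*3) - 49) = 10*((-3 + 6) - 49) = 10*(3 - 49) = 10*(-46) = -460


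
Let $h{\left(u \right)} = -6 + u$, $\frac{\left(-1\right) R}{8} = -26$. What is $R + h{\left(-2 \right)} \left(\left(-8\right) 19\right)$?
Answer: $1424$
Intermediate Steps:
$R = 208$ ($R = \left(-8\right) \left(-26\right) = 208$)
$R + h{\left(-2 \right)} \left(\left(-8\right) 19\right) = 208 + \left(-6 - 2\right) \left(\left(-8\right) 19\right) = 208 - -1216 = 208 + 1216 = 1424$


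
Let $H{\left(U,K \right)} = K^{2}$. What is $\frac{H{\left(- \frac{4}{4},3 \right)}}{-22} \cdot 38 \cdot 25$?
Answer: $- \frac{4275}{11} \approx -388.64$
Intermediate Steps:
$\frac{H{\left(- \frac{4}{4},3 \right)}}{-22} \cdot 38 \cdot 25 = \frac{3^{2}}{-22} \cdot 38 \cdot 25 = 9 \left(- \frac{1}{22}\right) 38 \cdot 25 = \left(- \frac{9}{22}\right) 38 \cdot 25 = \left(- \frac{171}{11}\right) 25 = - \frac{4275}{11}$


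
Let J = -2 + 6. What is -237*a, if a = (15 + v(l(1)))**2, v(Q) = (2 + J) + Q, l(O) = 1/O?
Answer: -114708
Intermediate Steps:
J = 4
v(Q) = 6 + Q (v(Q) = (2 + 4) + Q = 6 + Q)
a = 484 (a = (15 + (6 + 1/1))**2 = (15 + (6 + 1))**2 = (15 + 7)**2 = 22**2 = 484)
-237*a = -237*484 = -114708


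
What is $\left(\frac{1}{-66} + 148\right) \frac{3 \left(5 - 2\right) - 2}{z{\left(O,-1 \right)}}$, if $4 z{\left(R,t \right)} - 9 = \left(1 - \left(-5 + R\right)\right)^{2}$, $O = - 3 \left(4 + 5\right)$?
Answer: $\frac{68369}{18117} \approx 3.7738$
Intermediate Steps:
$O = -27$ ($O = \left(-3\right) 9 = -27$)
$z{\left(R,t \right)} = \frac{9}{4} + \frac{\left(6 - R\right)^{2}}{4}$ ($z{\left(R,t \right)} = \frac{9}{4} + \frac{\left(1 - \left(-5 + R\right)\right)^{2}}{4} = \frac{9}{4} + \frac{\left(6 - R\right)^{2}}{4}$)
$\left(\frac{1}{-66} + 148\right) \frac{3 \left(5 - 2\right) - 2}{z{\left(O,-1 \right)}} = \left(\frac{1}{-66} + 148\right) \frac{3 \left(5 - 2\right) - 2}{\frac{9}{4} + \frac{\left(-6 - 27\right)^{2}}{4}} = \left(- \frac{1}{66} + 148\right) \frac{3 \cdot 3 - 2}{\frac{9}{4} + \frac{\left(-33\right)^{2}}{4}} = \frac{9767 \frac{9 - 2}{\frac{9}{4} + \frac{1}{4} \cdot 1089}}{66} = \frac{9767 \frac{7}{\frac{9}{4} + \frac{1089}{4}}}{66} = \frac{9767 \frac{7}{\frac{549}{2}}}{66} = \frac{9767 \cdot 7 \cdot \frac{2}{549}}{66} = \frac{9767}{66} \cdot \frac{14}{549} = \frac{68369}{18117}$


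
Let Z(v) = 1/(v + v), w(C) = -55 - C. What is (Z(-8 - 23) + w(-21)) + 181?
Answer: 9113/62 ≈ 146.98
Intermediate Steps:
Z(v) = 1/(2*v)
(Z(-8 - 23) + w(-21)) + 181 = (1/(2*(-8 - 23)) + (-55 - 1*(-21))) + 181 = ((½)/(-31) + (-55 + 21)) + 181 = ((½)*(-1/31) - 34) + 181 = (-1/62 - 34) + 181 = -2109/62 + 181 = 9113/62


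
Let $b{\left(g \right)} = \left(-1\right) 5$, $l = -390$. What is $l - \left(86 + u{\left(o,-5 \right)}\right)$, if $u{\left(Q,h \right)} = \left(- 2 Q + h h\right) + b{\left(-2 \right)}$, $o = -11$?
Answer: $-518$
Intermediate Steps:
$b{\left(g \right)} = -5$
$u{\left(Q,h \right)} = -5 + h^{2} - 2 Q$ ($u{\left(Q,h \right)} = \left(- 2 Q + h h\right) - 5 = \left(- 2 Q + h^{2}\right) - 5 = \left(h^{2} - 2 Q\right) - 5 = -5 + h^{2} - 2 Q$)
$l - \left(86 + u{\left(o,-5 \right)}\right) = -390 - \left(86 - \left(-17 - 25\right)\right) = -390 - \left(86 + \left(-5 + 25 + 22\right)\right) = -390 - \left(86 + 42\right) = -390 - 128 = -518$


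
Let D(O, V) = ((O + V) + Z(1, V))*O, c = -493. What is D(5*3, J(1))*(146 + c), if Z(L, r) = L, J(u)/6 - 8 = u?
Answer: -364350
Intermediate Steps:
J(u) = 48 + 6*u
D(O, V) = O*(1 + O + V) (D(O, V) = ((O + V) + 1)*O = (1 + O + V)*O = O*(1 + O + V))
D(5*3, J(1))*(146 + c) = ((5*3)*(1 + 5*3 + (48 + 6*1)))*(146 - 493) = (15*(1 + 15 + (48 + 6)))*(-347) = (15*(1 + 15 + 54))*(-347) = (15*70)*(-347) = 1050*(-347) = -364350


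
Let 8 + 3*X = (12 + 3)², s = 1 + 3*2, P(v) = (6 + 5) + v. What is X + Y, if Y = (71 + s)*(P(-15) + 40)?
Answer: 8641/3 ≈ 2880.3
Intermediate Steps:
P(v) = 11 + v
s = 7 (s = 1 + 6 = 7)
X = 217/3 (X = -8/3 + (12 + 3)²/3 = -8/3 + (⅓)*15² = -8/3 + (⅓)*225 = -8/3 + 75 = 217/3 ≈ 72.333)
Y = 2808 (Y = (71 + 7)*((11 - 15) + 40) = 78*(-4 + 40) = 78*36 = 2808)
X + Y = 217/3 + 2808 = 8641/3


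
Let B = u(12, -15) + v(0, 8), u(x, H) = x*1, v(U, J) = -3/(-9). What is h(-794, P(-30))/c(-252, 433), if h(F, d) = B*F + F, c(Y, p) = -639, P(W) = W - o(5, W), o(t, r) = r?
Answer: 31760/1917 ≈ 16.568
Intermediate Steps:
v(U, J) = ⅓ (v(U, J) = -3*(-⅑) = ⅓)
P(W) = 0 (P(W) = W - W = 0)
u(x, H) = x
B = 37/3 (B = 12 + ⅓ = 37/3 ≈ 12.333)
h(F, d) = 40*F/3 (h(F, d) = 37*F/3 + F = 40*F/3)
h(-794, P(-30))/c(-252, 433) = ((40/3)*(-794))/(-639) = -31760/3*(-1/639) = 31760/1917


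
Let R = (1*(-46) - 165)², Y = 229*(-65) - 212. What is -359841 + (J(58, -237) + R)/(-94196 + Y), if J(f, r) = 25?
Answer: -39328146959/109293 ≈ -3.5984e+5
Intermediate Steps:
Y = -15097 (Y = -14885 - 212 = -15097)
R = 44521 (R = (-46 - 165)² = (-211)² = 44521)
-359841 + (J(58, -237) + R)/(-94196 + Y) = -359841 + (25 + 44521)/(-94196 - 15097) = -359841 + 44546/(-109293) = -359841 + 44546*(-1/109293) = -359841 - 44546/109293 = -39328146959/109293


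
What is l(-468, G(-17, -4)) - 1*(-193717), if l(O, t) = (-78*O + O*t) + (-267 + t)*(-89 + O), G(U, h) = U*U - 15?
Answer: 98090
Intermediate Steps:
G(U, h) = -15 + U² (G(U, h) = U² - 15 = -15 + U²)
l(O, t) = -78*O + O*t + (-267 + t)*(-89 + O)
l(-468, G(-17, -4)) - 1*(-193717) = (23763 - 345*(-468) - 89*(-15 + (-17)²) + 2*(-468)*(-15 + (-17)²)) - 1*(-193717) = (23763 + 161460 - 89*(-15 + 289) + 2*(-468)*(-15 + 289)) + 193717 = (23763 + 161460 - 89*274 + 2*(-468)*274) + 193717 = (23763 + 161460 - 24386 - 256464) + 193717 = -95627 + 193717 = 98090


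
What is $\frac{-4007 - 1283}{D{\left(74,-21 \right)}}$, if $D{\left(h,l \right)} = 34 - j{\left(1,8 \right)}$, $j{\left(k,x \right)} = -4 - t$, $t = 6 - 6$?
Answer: $- \frac{2645}{19} \approx -139.21$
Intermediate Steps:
$t = 0$ ($t = 6 - 6 = 0$)
$j{\left(k,x \right)} = -4$ ($j{\left(k,x \right)} = -4 - 0 = -4 + 0 = -4$)
$D{\left(h,l \right)} = 38$ ($D{\left(h,l \right)} = 34 - -4 = 34 + 4 = 38$)
$\frac{-4007 - 1283}{D{\left(74,-21 \right)}} = \frac{-4007 - 1283}{38} = \left(-5290\right) \frac{1}{38} = - \frac{2645}{19}$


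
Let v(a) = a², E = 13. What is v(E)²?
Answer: 28561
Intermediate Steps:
v(E)² = (13²)² = 169² = 28561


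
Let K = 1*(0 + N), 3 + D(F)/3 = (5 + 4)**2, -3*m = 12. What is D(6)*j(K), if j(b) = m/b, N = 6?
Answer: -156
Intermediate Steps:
m = -4 (m = -1/3*12 = -4)
D(F) = 234 (D(F) = -9 + 3*(5 + 4)**2 = -9 + 3*9**2 = -9 + 3*81 = -9 + 243 = 234)
K = 6 (K = 1*(0 + 6) = 1*6 = 6)
j(b) = -4/b
D(6)*j(K) = 234*(-4/6) = 234*(-4*1/6) = 234*(-2/3) = -156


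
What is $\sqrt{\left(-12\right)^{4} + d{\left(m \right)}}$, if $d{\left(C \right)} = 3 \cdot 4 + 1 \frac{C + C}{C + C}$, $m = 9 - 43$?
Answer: $\sqrt{20749} \approx 144.05$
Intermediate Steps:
$m = -34$
$d{\left(C \right)} = 13$ ($d{\left(C \right)} = 12 + 1 \frac{2 C}{2 C} = 12 + 1 \frac{1}{2 C} 2 C = 12 + 1 \cdot 1 = 12 + 1 = 13$)
$\sqrt{\left(-12\right)^{4} + d{\left(m \right)}} = \sqrt{\left(-12\right)^{4} + 13} = \sqrt{20736 + 13} = \sqrt{20749}$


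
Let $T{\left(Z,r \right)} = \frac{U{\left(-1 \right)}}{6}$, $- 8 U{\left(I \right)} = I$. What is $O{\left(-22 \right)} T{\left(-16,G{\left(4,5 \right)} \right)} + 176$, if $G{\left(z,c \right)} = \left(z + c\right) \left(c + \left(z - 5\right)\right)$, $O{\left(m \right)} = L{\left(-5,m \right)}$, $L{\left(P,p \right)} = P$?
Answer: $\frac{8443}{48} \approx 175.9$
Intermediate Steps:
$O{\left(m \right)} = -5$
$U{\left(I \right)} = - \frac{I}{8}$
$G{\left(z,c \right)} = \left(c + z\right) \left(-5 + c + z\right)$ ($G{\left(z,c \right)} = \left(c + z\right) \left(c + \left(z - 5\right)\right) = \left(c + z\right) \left(c + \left(-5 + z\right)\right) = \left(c + z\right) \left(-5 + c + z\right)$)
$T{\left(Z,r \right)} = \frac{1}{48}$ ($T{\left(Z,r \right)} = \frac{\left(- \frac{1}{8}\right) \left(-1\right)}{6} = \frac{1}{8} \cdot \frac{1}{6} = \frac{1}{48}$)
$O{\left(-22 \right)} T{\left(-16,G{\left(4,5 \right)} \right)} + 176 = \left(-5\right) \frac{1}{48} + 176 = - \frac{5}{48} + 176 = \frac{8443}{48}$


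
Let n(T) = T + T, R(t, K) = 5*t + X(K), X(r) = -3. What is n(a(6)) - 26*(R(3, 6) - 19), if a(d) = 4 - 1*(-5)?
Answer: 200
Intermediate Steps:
R(t, K) = -3 + 5*t (R(t, K) = 5*t - 3 = -3 + 5*t)
a(d) = 9 (a(d) = 4 + 5 = 9)
n(T) = 2*T
n(a(6)) - 26*(R(3, 6) - 19) = 2*9 - 26*((-3 + 5*3) - 19) = 18 - 26*((-3 + 15) - 19) = 18 - 26*(12 - 19) = 18 - 26*(-7) = 18 - 1*(-182) = 18 + 182 = 200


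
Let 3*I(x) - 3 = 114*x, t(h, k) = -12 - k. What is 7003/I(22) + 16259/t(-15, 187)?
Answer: -12215186/166563 ≈ -73.337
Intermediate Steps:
I(x) = 1 + 38*x (I(x) = 1 + (114*x)/3 = 1 + 38*x)
7003/I(22) + 16259/t(-15, 187) = 7003/(1 + 38*22) + 16259/(-12 - 1*187) = 7003/(1 + 836) + 16259/(-12 - 187) = 7003/837 + 16259/(-199) = 7003*(1/837) + 16259*(-1/199) = 7003/837 - 16259/199 = -12215186/166563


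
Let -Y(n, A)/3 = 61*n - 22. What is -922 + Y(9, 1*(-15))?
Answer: -2503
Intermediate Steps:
Y(n, A) = 66 - 183*n (Y(n, A) = -3*(61*n - 22) = -3*(-22 + 61*n) = 66 - 183*n)
-922 + Y(9, 1*(-15)) = -922 + (66 - 183*9) = -922 + (66 - 1647) = -922 - 1581 = -2503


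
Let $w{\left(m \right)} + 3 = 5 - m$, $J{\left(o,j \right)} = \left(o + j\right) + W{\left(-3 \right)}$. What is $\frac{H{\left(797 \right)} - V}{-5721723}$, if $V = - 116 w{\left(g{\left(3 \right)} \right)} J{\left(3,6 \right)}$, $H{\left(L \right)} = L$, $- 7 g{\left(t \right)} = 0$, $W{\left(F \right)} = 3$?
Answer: $- \frac{3581}{5721723} \approx -0.00062586$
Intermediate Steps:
$J{\left(o,j \right)} = 3 + j + o$ ($J{\left(o,j \right)} = \left(o + j\right) + 3 = \left(j + o\right) + 3 = 3 + j + o$)
$g{\left(t \right)} = 0$ ($g{\left(t \right)} = \left(- \frac{1}{7}\right) 0 = 0$)
$w{\left(m \right)} = 2 - m$ ($w{\left(m \right)} = -3 - \left(-5 + m\right) = 2 - m$)
$V = -2784$ ($V = - 116 \left(2 - 0\right) \left(3 + 6 + 3\right) = - 116 \left(2 + 0\right) 12 = \left(-116\right) 2 \cdot 12 = \left(-232\right) 12 = -2784$)
$\frac{H{\left(797 \right)} - V}{-5721723} = \frac{797 - -2784}{-5721723} = \left(797 + 2784\right) \left(- \frac{1}{5721723}\right) = 3581 \left(- \frac{1}{5721723}\right) = - \frac{3581}{5721723}$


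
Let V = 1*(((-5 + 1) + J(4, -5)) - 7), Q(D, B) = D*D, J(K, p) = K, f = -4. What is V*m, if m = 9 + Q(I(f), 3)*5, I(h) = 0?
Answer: -63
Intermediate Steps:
Q(D, B) = D²
V = -7 (V = 1*(((-5 + 1) + 4) - 7) = 1*((-4 + 4) - 7) = 1*(0 - 7) = 1*(-7) = -7)
m = 9 (m = 9 + 0²*5 = 9 + 0*5 = 9 + 0 = 9)
V*m = -7*9 = -63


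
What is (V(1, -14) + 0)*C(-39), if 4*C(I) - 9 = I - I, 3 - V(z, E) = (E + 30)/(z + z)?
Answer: -45/4 ≈ -11.250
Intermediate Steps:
V(z, E) = 3 - (30 + E)/(2*z) (V(z, E) = 3 - (E + 30)/(z + z) = 3 - (30 + E)/(2*z))
C(I) = 9/4 (C(I) = 9/4 + (I - I)/4 = 9/4 + (¼)*0 = 9/4 + 0 = 9/4)
(V(1, -14) + 0)*C(-39) = ((½)*(-30 - 1*(-14) + 6*1)/1 + 0)*(9/4) = ((½)*1*(-30 + 14 + 6) + 0)*(9/4) = ((½)*1*(-10) + 0)*(9/4) = (-5 + 0)*(9/4) = -5*9/4 = -45/4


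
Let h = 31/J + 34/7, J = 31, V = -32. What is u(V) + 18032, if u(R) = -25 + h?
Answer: 126090/7 ≈ 18013.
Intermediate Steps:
h = 41/7 (h = 31/31 + 34/7 = 31*(1/31) + 34*(1/7) = 1 + 34/7 = 41/7 ≈ 5.8571)
u(R) = -134/7 (u(R) = -25 + 41/7 = -134/7)
u(V) + 18032 = -134/7 + 18032 = 126090/7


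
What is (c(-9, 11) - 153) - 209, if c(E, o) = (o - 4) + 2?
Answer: -353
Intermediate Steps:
c(E, o) = -2 + o (c(E, o) = (-4 + o) + 2 = -2 + o)
(c(-9, 11) - 153) - 209 = ((-2 + 11) - 153) - 209 = (9 - 153) - 209 = -144 - 209 = -353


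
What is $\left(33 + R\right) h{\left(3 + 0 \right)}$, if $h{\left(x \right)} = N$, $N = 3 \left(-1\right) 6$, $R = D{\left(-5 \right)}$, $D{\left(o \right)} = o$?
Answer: $-504$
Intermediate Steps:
$R = -5$
$N = -18$ ($N = \left(-3\right) 6 = -18$)
$h{\left(x \right)} = -18$
$\left(33 + R\right) h{\left(3 + 0 \right)} = \left(33 - 5\right) \left(-18\right) = 28 \left(-18\right) = -504$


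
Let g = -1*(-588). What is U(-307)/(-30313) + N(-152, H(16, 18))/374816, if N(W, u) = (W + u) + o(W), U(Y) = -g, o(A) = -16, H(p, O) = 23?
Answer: 215996423/11361797408 ≈ 0.019011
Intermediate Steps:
g = 588
U(Y) = -588 (U(Y) = -1*588 = -588)
N(W, u) = -16 + W + u (N(W, u) = (W + u) - 16 = -16 + W + u)
U(-307)/(-30313) + N(-152, H(16, 18))/374816 = -588/(-30313) + (-16 - 152 + 23)/374816 = -588*(-1/30313) - 145*1/374816 = 588/30313 - 145/374816 = 215996423/11361797408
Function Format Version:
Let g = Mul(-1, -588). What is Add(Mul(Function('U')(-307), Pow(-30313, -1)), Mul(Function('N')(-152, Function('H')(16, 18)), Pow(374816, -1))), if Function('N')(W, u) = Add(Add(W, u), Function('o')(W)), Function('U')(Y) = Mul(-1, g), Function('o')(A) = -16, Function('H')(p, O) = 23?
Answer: Rational(215996423, 11361797408) ≈ 0.019011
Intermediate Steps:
g = 588
Function('U')(Y) = -588 (Function('U')(Y) = Mul(-1, 588) = -588)
Function('N')(W, u) = Add(-16, W, u) (Function('N')(W, u) = Add(Add(W, u), -16) = Add(-16, W, u))
Add(Mul(Function('U')(-307), Pow(-30313, -1)), Mul(Function('N')(-152, Function('H')(16, 18)), Pow(374816, -1))) = Add(Mul(-588, Pow(-30313, -1)), Mul(Add(-16, -152, 23), Pow(374816, -1))) = Add(Mul(-588, Rational(-1, 30313)), Mul(-145, Rational(1, 374816))) = Add(Rational(588, 30313), Rational(-145, 374816)) = Rational(215996423, 11361797408)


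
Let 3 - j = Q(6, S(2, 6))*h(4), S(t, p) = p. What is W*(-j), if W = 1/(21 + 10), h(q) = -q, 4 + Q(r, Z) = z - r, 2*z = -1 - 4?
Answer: 47/31 ≈ 1.5161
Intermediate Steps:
z = -5/2 (z = (-1 - 4)/2 = (1/2)*(-5) = -5/2 ≈ -2.5000)
Q(r, Z) = -13/2 - r (Q(r, Z) = -4 + (-5/2 - r) = -13/2 - r)
W = 1/31 ≈ 0.032258
j = -47 (j = 3 - (-13/2 - 1*6)*(-1*4) = 3 - (-13/2 - 6)*(-4) = 3 - (-25)*(-4)/2 = 3 - 1*50 = 3 - 50 = -47)
W*(-j) = (-1*(-47))/31 = (1/31)*47 = 47/31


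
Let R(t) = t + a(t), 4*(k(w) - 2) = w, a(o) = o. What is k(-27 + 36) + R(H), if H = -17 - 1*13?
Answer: -223/4 ≈ -55.750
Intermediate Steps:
k(w) = 2 + w/4
H = -30 (H = -17 - 13 = -30)
R(t) = 2*t (R(t) = t + t = 2*t)
k(-27 + 36) + R(H) = (2 + (-27 + 36)/4) + 2*(-30) = (2 + (¼)*9) - 60 = (2 + 9/4) - 60 = 17/4 - 60 = -223/4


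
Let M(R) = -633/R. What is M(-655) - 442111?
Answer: -289582072/655 ≈ -4.4211e+5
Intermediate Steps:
M(-655) - 442111 = -633/(-655) - 442111 = -633*(-1/655) - 442111 = 633/655 - 442111 = -289582072/655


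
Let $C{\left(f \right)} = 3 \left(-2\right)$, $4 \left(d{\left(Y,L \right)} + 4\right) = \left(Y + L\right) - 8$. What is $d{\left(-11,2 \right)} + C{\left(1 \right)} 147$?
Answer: $- \frac{3561}{4} \approx -890.25$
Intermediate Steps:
$d{\left(Y,L \right)} = -6 + \frac{L}{4} + \frac{Y}{4}$ ($d{\left(Y,L \right)} = -4 + \frac{\left(Y + L\right) - 8}{4} = -4 + \frac{\left(L + Y\right) - 8}{4} = -4 + \frac{-8 + L + Y}{4} = -4 + \left(-2 + \frac{L}{4} + \frac{Y}{4}\right) = -6 + \frac{L}{4} + \frac{Y}{4}$)
$C{\left(f \right)} = -6$
$d{\left(-11,2 \right)} + C{\left(1 \right)} 147 = \left(-6 + \frac{1}{4} \cdot 2 + \frac{1}{4} \left(-11\right)\right) - 882 = \left(-6 + \frac{1}{2} - \frac{11}{4}\right) - 882 = - \frac{33}{4} - 882 = - \frac{3561}{4}$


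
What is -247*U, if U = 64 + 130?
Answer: -47918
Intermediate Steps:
U = 194
-247*U = -247*194 = -47918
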